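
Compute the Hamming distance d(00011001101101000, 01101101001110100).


Count differing positions: . ^ ^ ^ . ^ . . ^ . . . ^ ^ ^ . . = 8 differences

8


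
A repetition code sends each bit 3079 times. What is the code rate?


Rate = k/n = 1/3079

1/3079


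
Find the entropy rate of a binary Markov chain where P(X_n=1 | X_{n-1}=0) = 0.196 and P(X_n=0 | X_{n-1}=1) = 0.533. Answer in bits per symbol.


Stationary distribution: pi_0 = p10/(p01+p10) = 0.7311, pi_1 = 0.2689. Entropy rate H' = pi_0*H(p01) + pi_1*H(p10) = 0.7311*0.7139 + 0.2689*0.9969 = 0.7899

0.7899 bits/symbol


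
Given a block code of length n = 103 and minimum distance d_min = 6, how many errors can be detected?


Detection capability = d_min - 1 = 6 - 1 = 5

5 errors


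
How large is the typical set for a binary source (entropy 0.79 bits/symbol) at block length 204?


log2|A_typical| = nH = 204 * 0.79 = 161.16, so |A_typical| ~ 2^161.16 = 3.266e+48

3.266e+48


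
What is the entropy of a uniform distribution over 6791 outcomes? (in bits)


H = log2(n) = log2(6791) = 12.7294

12.7294 bits


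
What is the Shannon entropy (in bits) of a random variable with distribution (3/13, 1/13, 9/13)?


H = -sum(p_i * log2(p_i)). Terms: -(3/13)*log2(3/13) = 0.488187; -(1/13)*log2(1/13) = 0.284649; -(9/13)*log2(9/13) = 0.367279. H = 0.488187 + 0.284649 + 0.367279 = 1.1401

1.1401 bits


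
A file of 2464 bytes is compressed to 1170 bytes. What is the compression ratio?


Ratio = original / compressed = 2464 / 1170 = 2.106

2.106


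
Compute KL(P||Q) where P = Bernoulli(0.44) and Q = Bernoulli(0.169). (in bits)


KL = p*log2(p/q) + (1-p)*log2((1-p)/(1-q)) = 0.44*log2(0.44/0.169) + 0.56*log2(0.56/0.831) = 0.2885

0.2885 bits


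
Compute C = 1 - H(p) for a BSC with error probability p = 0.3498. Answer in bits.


H(p) = -p*log2(p) - (1-p)*log2(1-p) = -0.3498*log2(0.3498) - 0.6502*log2(0.6502) = 0.530086 + 0.403803 = 0.9339. C = 1 - H(p) = 1 - 0.9339 = 0.0661

0.0661 bits


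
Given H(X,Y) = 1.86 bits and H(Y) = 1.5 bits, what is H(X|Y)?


H(X|Y) = H(X,Y) - H(Y) = 1.86 - 1.5 = 0.36

0.36 bits


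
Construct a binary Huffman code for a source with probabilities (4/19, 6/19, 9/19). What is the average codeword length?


Huffman construction (repeatedly merge the two least-probable nodes; each merge adds 1 bit to every symbol beneath it): 4/19 + 6/19 = 10/19; 9/19 + 10/19 = 1. Resulting codeword lengths (in the order the probabilities were given): (2, 2, 1). L_avg = sum(p_i * l_i) = 4/19*2 + 6/19*2 + 9/19*1 = 29/19 = 1.5263

1.5263 bits


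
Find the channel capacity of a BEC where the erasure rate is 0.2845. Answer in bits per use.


C = 1 - epsilon = 1 - 0.2845 = 0.7155

0.7155 bits


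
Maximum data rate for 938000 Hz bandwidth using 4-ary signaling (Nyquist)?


Rate = 2 * B * log2(M) = 2 * 938000 * 2.0 = 3752000.0

3752000.0 bps


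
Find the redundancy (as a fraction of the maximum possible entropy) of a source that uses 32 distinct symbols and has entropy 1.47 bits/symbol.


H_max = log2(K) = log2(32) = 5.0 bits/symbol. Redundancy = 1 - H/H_max = 1 - 1.47/5.0 = 1 - 0.294 = 0.706

0.706


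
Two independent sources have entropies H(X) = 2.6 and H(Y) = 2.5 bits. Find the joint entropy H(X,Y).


For independent variables, H(X,Y) = H(X) + H(Y) = 2.6 + 2.5 = 5.1

5.1 bits


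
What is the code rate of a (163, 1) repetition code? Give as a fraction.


Rate = k/n = 1/163

1/163


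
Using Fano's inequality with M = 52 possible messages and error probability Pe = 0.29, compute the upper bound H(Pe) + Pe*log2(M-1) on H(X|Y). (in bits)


H(Pe) = -Pe*log2(Pe) - (1-Pe)*log2(1-Pe) = -0.29*log2(0.29) - 0.71*log2(0.71) = 0.517904 + 0.350817 = 0.8687. Pe*log2(M-1) = 0.29*log2(51) = 1.645003. Bound = H(Pe) + Pe*log2(M-1) = 0.517904 + 0.350817 + 1.645003 = 2.5137

2.5137 bits


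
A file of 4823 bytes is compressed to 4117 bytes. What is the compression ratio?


Ratio = original / compressed = 4823 / 4117 = 1.1715

1.1715


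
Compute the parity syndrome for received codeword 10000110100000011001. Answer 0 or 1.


Syndrome = XOR of all bits = 1 XOR 0 XOR 0 XOR 0 XOR 0 XOR 1 XOR 1 XOR 0 XOR 1 XOR 0 XOR 0 XOR 0 XOR 0 XOR 0 XOR 0 XOR 1 XOR 1 XOR 0 XOR 0 XOR 1 = 1

1


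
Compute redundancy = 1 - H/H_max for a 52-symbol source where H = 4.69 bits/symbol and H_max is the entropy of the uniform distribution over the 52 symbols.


H_max = log2(K) = log2(52) = 5.7004 bits/symbol. Redundancy = 1 - H/H_max = 1 - 4.69/5.7004 = 1 - 0.8227 = 0.1773

0.1773


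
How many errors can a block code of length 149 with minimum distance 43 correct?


Correction capability = floor((d-1)/2) = floor((43-1)/2) = 21

21 errors


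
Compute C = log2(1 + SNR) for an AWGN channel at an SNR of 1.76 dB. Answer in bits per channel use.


SNR_linear = 10^(1.76/10) = 1.4997; C = log2(1 + SNR_linear) = log2(1 + 1.4997) = 1.3217

1.3217 bits/channel use


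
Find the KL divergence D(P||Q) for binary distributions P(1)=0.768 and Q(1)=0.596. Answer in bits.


KL = p*log2(p/q) + (1-p)*log2((1-p)/(1-q)) = 0.768*log2(0.768/0.596) + 0.232*log2(0.232/0.404) = 0.0953

0.0953 bits


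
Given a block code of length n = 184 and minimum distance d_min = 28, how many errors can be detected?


Detection capability = d_min - 1 = 28 - 1 = 27

27 errors


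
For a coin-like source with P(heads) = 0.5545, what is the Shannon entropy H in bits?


H = -p*log2(p) - (1-p)*log2(1-p). -0.5545*log2(0.5545) = 0.471736; -0.4455*log2(0.4455) = 0.519677. H = 0.471736 + 0.519677 = 0.9914

0.9914 bits


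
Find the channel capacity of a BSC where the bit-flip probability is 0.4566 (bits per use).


H(p) = -p*log2(p) - (1-p)*log2(1-p) = -0.4566*log2(0.4566) - 0.5434*log2(0.5434) = 0.516413 + 0.478145 = 0.9946. C = 1 - H(p) = 1 - 0.9946 = 0.0054

0.0054 bits


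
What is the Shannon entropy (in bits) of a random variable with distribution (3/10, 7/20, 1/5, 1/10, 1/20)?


H = -sum(p_i * log2(p_i)). Terms: -(3/10)*log2(3/10) = 0.521090; -(7/20)*log2(7/20) = 0.530101; -(1/5)*log2(1/5) = 0.464386; -(1/10)*log2(1/10) = 0.332193; -(1/20)*log2(1/20) = 0.216096. H = 0.521090 + 0.530101 + 0.464386 + 0.332193 + 0.216096 = 2.0639

2.0639 bits


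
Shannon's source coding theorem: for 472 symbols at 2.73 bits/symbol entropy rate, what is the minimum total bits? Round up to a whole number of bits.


Minimum bits >= n * H = 472 * 2.73 = 1288.56, rounded up to a whole number of bits = 1289

1289 bits


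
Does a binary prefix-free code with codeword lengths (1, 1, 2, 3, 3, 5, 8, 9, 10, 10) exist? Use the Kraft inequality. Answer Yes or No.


Kraft sum = sum(2^(-l_i)) = 1.5391, need <= 1. Result: violated (a binary prefix-free code with these lengths cannot exist)

No


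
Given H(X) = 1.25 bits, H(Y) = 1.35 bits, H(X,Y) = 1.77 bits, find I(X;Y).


I(X;Y) = H(X) + H(Y) - H(X,Y) = 1.25 + 1.35 - 1.77 = 0.83

0.83 bits


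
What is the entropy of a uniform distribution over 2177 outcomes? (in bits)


H = log2(n) = log2(2177) = 11.0881

11.0881 bits


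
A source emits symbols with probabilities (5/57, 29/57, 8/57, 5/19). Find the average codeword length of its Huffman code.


Huffman construction (repeatedly merge the two least-probable nodes; each merge adds 1 bit to every symbol beneath it): 5/57 + 8/57 = 13/57; 13/57 + 5/19 = 28/57; 28/57 + 29/57 = 1. Resulting codeword lengths (in the order the probabilities were given): (3, 1, 3, 2). L_avg = sum(p_i * l_i) = 5/57*3 + 29/57*1 + 8/57*3 + 5/19*2 = 98/57 = 1.7193

1.7193 bits


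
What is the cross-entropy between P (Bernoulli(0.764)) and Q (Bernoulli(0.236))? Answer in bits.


H(P,Q) = -p*log2(q) - (1-p)*log2(1-q). -0.764*log2(0.236) = 1.591520; -0.236*log2(0.764) = 0.091652. H(P,Q) = 1.591520 + 0.091652 = 1.6832

1.6832 bits


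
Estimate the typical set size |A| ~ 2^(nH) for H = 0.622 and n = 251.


log2|A_typical| = nH = 251 * 0.622 = 156.122, so |A_typical| ~ 2^156.122 = 9.940e+46

9.940e+46


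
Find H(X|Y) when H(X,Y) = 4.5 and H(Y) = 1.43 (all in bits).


H(X|Y) = H(X,Y) - H(Y) = 4.5 - 1.43 = 3.07

3.07 bits


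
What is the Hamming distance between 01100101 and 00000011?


Count differing positions: . ^ ^ . . ^ ^ . = 4 differences

4


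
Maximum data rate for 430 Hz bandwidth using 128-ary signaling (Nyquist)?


Rate = 2 * B * log2(M) = 2 * 430 * 7.0 = 6020.0

6020.0 bps


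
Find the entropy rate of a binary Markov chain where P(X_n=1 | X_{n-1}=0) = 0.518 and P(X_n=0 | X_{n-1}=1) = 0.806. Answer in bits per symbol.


Stationary distribution: pi_0 = p10/(p01+p10) = 0.6088, pi_1 = 0.3912. Entropy rate H' = pi_0*H(p01) + pi_1*H(p10) = 0.6088*0.9991 + 0.3912*0.7098 = 0.8859

0.8859 bits/symbol


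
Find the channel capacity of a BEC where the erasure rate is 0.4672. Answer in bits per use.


C = 1 - epsilon = 1 - 0.4672 = 0.5328

0.5328 bits


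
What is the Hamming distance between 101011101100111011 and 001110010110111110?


Count differing positions: ^ . . ^ . ^ ^ ^ ^ . ^ . . . . ^ . ^ = 9 differences

9


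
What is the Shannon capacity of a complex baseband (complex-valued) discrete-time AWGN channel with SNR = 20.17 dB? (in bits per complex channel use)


SNR_linear = 10^(20.17/10) = 103.992; C = log2(1 + SNR_linear) = log2(1 + 103.992) = 6.7141

6.7141 bits/channel use


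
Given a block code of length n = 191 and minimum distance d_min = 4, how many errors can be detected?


Detection capability = d_min - 1 = 4 - 1 = 3

3 errors


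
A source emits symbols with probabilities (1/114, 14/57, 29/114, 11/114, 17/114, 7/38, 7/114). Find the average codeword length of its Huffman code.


Huffman construction (repeatedly merge the two least-probable nodes; each merge adds 1 bit to every symbol beneath it): 1/114 + 7/114 = 4/57; 4/57 + 11/114 = 1/6; 17/114 + 1/6 = 6/19; 7/38 + 14/57 = 49/114; 29/114 + 6/19 = 65/114; 49/114 + 65/114 = 1. Resulting codeword lengths (in the order the probabilities were given): (5, 2, 2, 4, 3, 2, 5). L_avg = sum(p_i * l_i) = 1/114*5 + 14/57*2 + 29/114*2 + 11/114*4 + 17/114*3 + 7/38*2 + 7/114*5 = 97/38 = 2.5526

2.5526 bits


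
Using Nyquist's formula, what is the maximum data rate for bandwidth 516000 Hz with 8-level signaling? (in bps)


Rate = 2 * B * log2(M) = 2 * 516000 * 3.0 = 3096000.0

3096000.0 bps


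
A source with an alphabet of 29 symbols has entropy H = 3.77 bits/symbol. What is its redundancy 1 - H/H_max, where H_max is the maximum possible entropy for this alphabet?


H_max = log2(K) = log2(29) = 4.858 bits/symbol. Redundancy = 1 - H/H_max = 1 - 3.77/4.858 = 1 - 0.776 = 0.224

0.224


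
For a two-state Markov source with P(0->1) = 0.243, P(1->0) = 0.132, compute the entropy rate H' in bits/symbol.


Stationary distribution: pi_0 = p10/(p01+p10) = 0.352, pi_1 = 0.648. Entropy rate H' = pi_0*H(p01) + pi_1*H(p10) = 0.352*0.8 + 0.648*0.5629 = 0.6464

0.6464 bits/symbol


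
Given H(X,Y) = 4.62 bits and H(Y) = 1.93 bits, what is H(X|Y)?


H(X|Y) = H(X,Y) - H(Y) = 4.62 - 1.93 = 2.69

2.69 bits


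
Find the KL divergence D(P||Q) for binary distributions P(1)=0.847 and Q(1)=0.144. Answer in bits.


KL = p*log2(p/q) + (1-p)*log2((1-p)/(1-q)) = 0.847*log2(0.847/0.144) + 0.153*log2(0.153/0.856) = 1.7851

1.7851 bits


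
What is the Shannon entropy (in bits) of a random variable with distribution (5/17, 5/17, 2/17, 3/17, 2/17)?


H = -sum(p_i * log2(p_i)). Terms: -(5/17)*log2(5/17) = 0.519275; -(5/17)*log2(5/17) = 0.519275; -(2/17)*log2(2/17) = 0.363231; -(3/17)*log2(3/17) = 0.441618; -(2/17)*log2(2/17) = 0.363231. H = 0.519275 + 0.519275 + 0.363231 + 0.441618 + 0.363231 = 2.2066

2.2066 bits


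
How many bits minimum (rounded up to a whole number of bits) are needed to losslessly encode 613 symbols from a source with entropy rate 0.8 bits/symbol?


Minimum bits >= n * H = 613 * 0.8 = 490.4, rounded up to a whole number of bits = 491

491 bits


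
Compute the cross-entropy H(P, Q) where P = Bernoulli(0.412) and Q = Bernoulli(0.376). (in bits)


H(P,Q) = -p*log2(q) - (1-p)*log2(1-q). -0.412*log2(0.376) = 0.581413; -0.588*log2(0.624) = 0.400065. H(P,Q) = 0.581413 + 0.400065 = 0.9815

0.9815 bits


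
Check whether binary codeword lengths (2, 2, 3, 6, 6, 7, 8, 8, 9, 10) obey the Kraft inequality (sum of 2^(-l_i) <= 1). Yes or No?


Kraft sum = sum(2^(-l_i)) = 0.6748, need <= 1. Result: satisfied (a binary prefix-free code with these lengths exists)

Yes


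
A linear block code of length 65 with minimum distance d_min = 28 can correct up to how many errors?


Correction capability = floor((d-1)/2) = floor((28-1)/2) = 13

13 errors


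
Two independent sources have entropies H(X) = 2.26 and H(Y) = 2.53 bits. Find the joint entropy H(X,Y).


For independent variables, H(X,Y) = H(X) + H(Y) = 2.26 + 2.53 = 4.79

4.79 bits


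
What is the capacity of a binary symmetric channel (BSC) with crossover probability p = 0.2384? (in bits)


H(p) = -p*log2(p) - (1-p)*log2(1-p) = -0.2384*log2(0.2384) - 0.7616*log2(0.7616) = 0.493141 + 0.299229 = 0.7924. C = 1 - H(p) = 1 - 0.7924 = 0.2076

0.2076 bits


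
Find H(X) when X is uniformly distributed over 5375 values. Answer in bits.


H = log2(n) = log2(5375) = 12.392

12.392 bits


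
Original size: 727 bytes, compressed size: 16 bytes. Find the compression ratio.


Ratio = original / compressed = 727 / 16 = 45.4375

45.4375


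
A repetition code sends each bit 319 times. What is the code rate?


Rate = k/n = 1/319

1/319


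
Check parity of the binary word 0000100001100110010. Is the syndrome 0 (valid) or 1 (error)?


Syndrome = XOR of all bits = 0 XOR 0 XOR 0 XOR 0 XOR 1 XOR 0 XOR 0 XOR 0 XOR 0 XOR 1 XOR 1 XOR 0 XOR 0 XOR 1 XOR 1 XOR 0 XOR 0 XOR 1 XOR 0 = 0

0


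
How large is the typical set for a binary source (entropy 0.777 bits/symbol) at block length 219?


log2|A_typical| = nH = 219 * 0.777 = 170.163, so |A_typical| ~ 2^170.163 = 1.676e+51

1.676e+51


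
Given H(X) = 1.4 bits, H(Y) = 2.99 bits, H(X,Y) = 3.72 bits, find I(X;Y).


I(X;Y) = H(X) + H(Y) - H(X,Y) = 1.4 + 2.99 - 3.72 = 0.67

0.67 bits


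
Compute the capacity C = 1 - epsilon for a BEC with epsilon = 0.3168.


C = 1 - epsilon = 1 - 0.3168 = 0.6832

0.6832 bits


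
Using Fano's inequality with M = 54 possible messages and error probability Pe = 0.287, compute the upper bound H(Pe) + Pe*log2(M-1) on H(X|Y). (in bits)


H(Pe) = -Pe*log2(Pe) - (1-Pe)*log2(1-Pe) = -0.287*log2(0.287) - 0.713*log2(0.713) = 0.516852 + 0.347963 = 0.8648. Pe*log2(M-1) = 0.287*log2(53) = 1.643913. Bound = H(Pe) + Pe*log2(M-1) = 0.516852 + 0.347963 + 1.643913 = 2.5087

2.5087 bits


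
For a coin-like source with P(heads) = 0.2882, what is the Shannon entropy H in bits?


H = -p*log2(p) - (1-p)*log2(1-p). -0.2882*log2(0.2882) = 0.517278; -0.7118*log2(0.7118) = 0.349107. H = 0.517278 + 0.349107 = 0.8664

0.8664 bits


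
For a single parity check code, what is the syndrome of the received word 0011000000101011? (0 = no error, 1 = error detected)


Syndrome = XOR of all bits = 0 XOR 0 XOR 1 XOR 1 XOR 0 XOR 0 XOR 0 XOR 0 XOR 0 XOR 0 XOR 1 XOR 0 XOR 1 XOR 0 XOR 1 XOR 1 = 0

0


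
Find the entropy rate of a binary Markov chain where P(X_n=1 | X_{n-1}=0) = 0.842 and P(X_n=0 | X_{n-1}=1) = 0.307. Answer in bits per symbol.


Stationary distribution: pi_0 = p10/(p01+p10) = 0.2672, pi_1 = 0.7328. Entropy rate H' = pi_0*H(p01) + pi_1*H(p10) = 0.2672*0.6295 + 0.7328*0.8897 = 0.8202

0.8202 bits/symbol


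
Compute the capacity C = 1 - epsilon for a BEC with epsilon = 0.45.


C = 1 - epsilon = 1 - 0.45 = 0.55

0.55 bits


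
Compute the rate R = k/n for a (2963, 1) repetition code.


Rate = k/n = 1/2963

1/2963


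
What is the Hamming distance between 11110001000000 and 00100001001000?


Count differing positions: ^ ^ . ^ . . . . . . ^ . . . = 4 differences

4


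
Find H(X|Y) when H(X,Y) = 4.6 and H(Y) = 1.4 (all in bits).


H(X|Y) = H(X,Y) - H(Y) = 4.6 - 1.4 = 3.2

3.2 bits


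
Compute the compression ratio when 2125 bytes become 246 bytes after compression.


Ratio = original / compressed = 2125 / 246 = 8.6382

8.6382


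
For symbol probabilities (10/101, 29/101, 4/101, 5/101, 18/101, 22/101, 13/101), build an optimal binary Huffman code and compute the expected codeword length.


Huffman construction (repeatedly merge the two least-probable nodes; each merge adds 1 bit to every symbol beneath it): 4/101 + 5/101 = 9/101; 9/101 + 10/101 = 19/101; 13/101 + 18/101 = 31/101; 19/101 + 22/101 = 41/101; 29/101 + 31/101 = 60/101; 41/101 + 60/101 = 1. Resulting codeword lengths (in the order the probabilities were given): (3, 2, 4, 4, 3, 2, 3). L_avg = sum(p_i * l_i) = 10/101*3 + 29/101*2 + 4/101*4 + 5/101*4 + 18/101*3 + 22/101*2 + 13/101*3 = 261/101 = 2.5842

2.5842 bits


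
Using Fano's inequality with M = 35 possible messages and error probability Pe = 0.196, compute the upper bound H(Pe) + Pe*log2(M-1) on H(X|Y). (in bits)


H(Pe) = -Pe*log2(Pe) - (1-Pe)*log2(1-Pe) = -0.196*log2(0.196) - 0.804*log2(0.804) = 0.460811 + 0.253045 = 0.7139. Pe*log2(M-1) = 0.196*log2(34) = 0.997143. Bound = H(Pe) + Pe*log2(M-1) = 0.460811 + 0.253045 + 0.997143 = 1.711

1.711 bits


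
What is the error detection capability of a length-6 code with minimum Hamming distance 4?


Detection capability = d_min - 1 = 4 - 1 = 3

3 errors


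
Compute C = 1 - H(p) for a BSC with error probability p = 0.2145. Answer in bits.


H(p) = -p*log2(p) - (1-p)*log2(1-p) = -0.2145*log2(0.2145) - 0.7855*log2(0.7855) = 0.476394 + 0.273603 = 0.75. C = 1 - H(p) = 1 - 0.75 = 0.25

0.25 bits


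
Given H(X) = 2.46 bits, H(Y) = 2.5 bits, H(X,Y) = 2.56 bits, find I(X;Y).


I(X;Y) = H(X) + H(Y) - H(X,Y) = 2.46 + 2.5 - 2.56 = 2.4

2.4 bits


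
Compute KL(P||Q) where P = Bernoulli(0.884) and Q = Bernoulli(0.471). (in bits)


KL = p*log2(p/q) + (1-p)*log2((1-p)/(1-q)) = 0.884*log2(0.884/0.471) + 0.116*log2(0.116/0.529) = 0.549

0.549 bits


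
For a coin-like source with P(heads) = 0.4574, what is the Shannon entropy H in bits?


H = -p*log2(p) - (1-p)*log2(1-p). -0.4574*log2(0.4574) = 0.516163; -0.5426*log2(0.5426) = 0.478594. H = 0.516163 + 0.478594 = 0.9948

0.9948 bits


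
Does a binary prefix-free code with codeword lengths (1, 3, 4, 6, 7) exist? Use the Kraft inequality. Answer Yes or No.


Kraft sum = sum(2^(-l_i)) = 0.7109, need <= 1. Result: satisfied (a binary prefix-free code with these lengths exists)

Yes


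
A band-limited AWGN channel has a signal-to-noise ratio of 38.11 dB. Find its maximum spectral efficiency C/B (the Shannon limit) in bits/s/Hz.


SNR_linear = 10^(38.11/10) = 6471.4262; C/B = log2(1 + SNR_linear) = log2(1 + 6471.4262) = 12.6601

12.6601 bits/s/Hz


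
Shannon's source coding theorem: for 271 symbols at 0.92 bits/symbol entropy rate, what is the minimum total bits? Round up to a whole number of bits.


Minimum bits >= n * H = 271 * 0.92 = 249.32, rounded up to a whole number of bits = 250

250 bits


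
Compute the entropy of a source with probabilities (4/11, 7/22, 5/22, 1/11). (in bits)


H = -sum(p_i * log2(p_i)). Terms: -(4/11)*log2(4/11) = 0.530702; -(7/22)*log2(7/22) = 0.525661; -(5/22)*log2(5/22) = 0.485796; -(1/11)*log2(1/11) = 0.314494. H = 0.530702 + 0.525661 + 0.485796 + 0.314494 = 1.8567

1.8567 bits


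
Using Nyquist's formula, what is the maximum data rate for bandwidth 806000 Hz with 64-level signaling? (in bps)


Rate = 2 * B * log2(M) = 2 * 806000 * 6.0 = 9672000.0

9672000.0 bps


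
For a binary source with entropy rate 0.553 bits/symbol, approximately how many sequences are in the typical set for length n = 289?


log2|A_typical| = nH = 289 * 0.553 = 159.817, so |A_typical| ~ 2^159.817 = 1.287e+48

1.287e+48


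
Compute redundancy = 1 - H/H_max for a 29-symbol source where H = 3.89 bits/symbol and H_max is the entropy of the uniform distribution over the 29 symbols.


H_max = log2(K) = log2(29) = 4.858 bits/symbol. Redundancy = 1 - H/H_max = 1 - 3.89/4.858 = 1 - 0.8007 = 0.1993

0.1993


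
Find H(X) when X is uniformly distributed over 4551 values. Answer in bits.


H = log2(n) = log2(4551) = 12.152

12.152 bits


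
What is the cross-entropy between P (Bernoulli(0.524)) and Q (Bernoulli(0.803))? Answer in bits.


H(P,Q) = -p*log2(q) - (1-p)*log2(1-q). -0.524*log2(0.803) = 0.165861; -0.476*log2(0.197) = 1.115617. H(P,Q) = 0.165861 + 1.115617 = 1.2815

1.2815 bits


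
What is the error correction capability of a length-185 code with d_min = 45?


Correction capability = floor((d-1)/2) = floor((45-1)/2) = 22

22 errors


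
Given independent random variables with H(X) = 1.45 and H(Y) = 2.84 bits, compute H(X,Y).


For independent variables, H(X,Y) = H(X) + H(Y) = 1.45 + 2.84 = 4.29

4.29 bits


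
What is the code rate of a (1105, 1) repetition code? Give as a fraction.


Rate = k/n = 1/1105

1/1105


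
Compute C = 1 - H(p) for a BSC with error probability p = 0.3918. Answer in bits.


H(p) = -p*log2(p) - (1-p)*log2(1-p) = -0.3918*log2(0.3918) - 0.6082*log2(0.6082) = 0.529639 + 0.436312 = 0.966. C = 1 - H(p) = 1 - 0.966 = 0.034

0.034 bits


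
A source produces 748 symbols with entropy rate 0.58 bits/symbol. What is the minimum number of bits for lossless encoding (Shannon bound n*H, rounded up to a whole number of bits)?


Minimum bits >= n * H = 748 * 0.58 = 433.84, rounded up to a whole number of bits = 434

434 bits


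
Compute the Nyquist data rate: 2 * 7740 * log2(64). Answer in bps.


Rate = 2 * B * log2(M) = 2 * 7740 * 6.0 = 92880.0

92880.0 bps


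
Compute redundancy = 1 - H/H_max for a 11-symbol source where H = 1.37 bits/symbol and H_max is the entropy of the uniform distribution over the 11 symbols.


H_max = log2(K) = log2(11) = 3.4594 bits/symbol. Redundancy = 1 - H/H_max = 1 - 1.37/3.4594 = 1 - 0.396 = 0.604

0.604


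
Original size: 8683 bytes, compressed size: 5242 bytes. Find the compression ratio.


Ratio = original / compressed = 8683 / 5242 = 1.6564

1.6564


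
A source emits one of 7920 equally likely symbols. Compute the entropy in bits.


H = log2(n) = log2(7920) = 12.9513

12.9513 bits


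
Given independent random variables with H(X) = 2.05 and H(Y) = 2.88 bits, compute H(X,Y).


For independent variables, H(X,Y) = H(X) + H(Y) = 2.05 + 2.88 = 4.93

4.93 bits


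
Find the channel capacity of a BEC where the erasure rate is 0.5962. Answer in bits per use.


C = 1 - epsilon = 1 - 0.5962 = 0.4038

0.4038 bits


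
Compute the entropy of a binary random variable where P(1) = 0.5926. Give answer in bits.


H = -p*log2(p) - (1-p)*log2(1-p). -0.5926*log2(0.5926) = 0.447336; -0.4074*log2(0.4074) = 0.527779. H = 0.447336 + 0.527779 = 0.9751

0.9751 bits


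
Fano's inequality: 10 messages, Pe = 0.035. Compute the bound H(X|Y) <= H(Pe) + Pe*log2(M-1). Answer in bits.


H(Pe) = -Pe*log2(Pe) - (1-Pe)*log2(1-Pe) = -0.035*log2(0.035) - 0.965*log2(0.965) = 0.169278 + 0.049600 = 0.2189. Pe*log2(M-1) = 0.035*log2(9) = 0.110947. Bound = H(Pe) + Pe*log2(M-1) = 0.169278 + 0.049600 + 0.110947 = 0.3298

0.3298 bits


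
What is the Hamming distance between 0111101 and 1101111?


Count differing positions: ^ . ^ . . ^ . = 3 differences

3


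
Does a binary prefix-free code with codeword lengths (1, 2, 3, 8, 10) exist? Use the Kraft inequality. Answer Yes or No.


Kraft sum = sum(2^(-l_i)) = 0.8799, need <= 1. Result: satisfied (a binary prefix-free code with these lengths exists)

Yes


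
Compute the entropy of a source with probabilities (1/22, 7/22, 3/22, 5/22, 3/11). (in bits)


H = -sum(p_i * log2(p_i)). Terms: -(1/22)*log2(1/22) = 0.202701; -(7/22)*log2(7/22) = 0.525661; -(3/22)*log2(3/22) = 0.391973; -(5/22)*log2(5/22) = 0.485796; -(3/11)*log2(3/11) = 0.511219. H = 0.202701 + 0.525661 + 0.391973 + 0.485796 + 0.511219 = 2.1174

2.1174 bits


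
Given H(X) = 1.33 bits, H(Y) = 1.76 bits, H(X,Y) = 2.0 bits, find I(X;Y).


I(X;Y) = H(X) + H(Y) - H(X,Y) = 1.33 + 1.76 - 2.0 = 1.09

1.09 bits


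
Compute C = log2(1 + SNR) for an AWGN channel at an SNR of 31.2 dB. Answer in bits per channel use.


SNR_linear = 10^(31.2/10) = 1318.2567; C = log2(1 + SNR_linear) = log2(1 + 1318.2567) = 10.3655

10.3655 bits/channel use


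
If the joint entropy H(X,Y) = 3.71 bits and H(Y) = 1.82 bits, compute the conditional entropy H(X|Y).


H(X|Y) = H(X,Y) - H(Y) = 3.71 - 1.82 = 1.89

1.89 bits


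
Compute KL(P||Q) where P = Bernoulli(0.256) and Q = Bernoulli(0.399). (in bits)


KL = p*log2(p/q) + (1-p)*log2((1-p)/(1-q)) = 0.256*log2(0.256/0.399) + 0.744*log2(0.744/0.601) = 0.0652

0.0652 bits


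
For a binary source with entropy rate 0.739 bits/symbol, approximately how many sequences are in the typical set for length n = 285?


log2|A_typical| = nH = 285 * 0.739 = 210.615, so |A_typical| ~ 2^210.615 = 2.520e+63

2.520e+63


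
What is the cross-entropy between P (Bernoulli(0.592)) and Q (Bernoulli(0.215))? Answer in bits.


H(P,Q) = -p*log2(q) - (1-p)*log2(1-q). -0.592*log2(0.215) = 1.312814; -0.408*log2(0.785) = 0.142488. H(P,Q) = 1.312814 + 0.142488 = 1.4553

1.4553 bits


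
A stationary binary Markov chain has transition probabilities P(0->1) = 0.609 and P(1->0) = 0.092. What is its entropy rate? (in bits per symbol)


Stationary distribution: pi_0 = p10/(p01+p10) = 0.1312, pi_1 = 0.8688. Entropy rate H' = pi_0*H(p01) + pi_1*H(p10) = 0.1312*0.9654 + 0.8688*0.4431 = 0.5117

0.5117 bits/symbol


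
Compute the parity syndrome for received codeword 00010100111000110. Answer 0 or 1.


Syndrome = XOR of all bits = 0 XOR 0 XOR 0 XOR 1 XOR 0 XOR 1 XOR 0 XOR 0 XOR 1 XOR 1 XOR 1 XOR 0 XOR 0 XOR 0 XOR 1 XOR 1 XOR 0 = 1

1


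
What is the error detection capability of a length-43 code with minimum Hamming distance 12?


Detection capability = d_min - 1 = 12 - 1 = 11

11 errors


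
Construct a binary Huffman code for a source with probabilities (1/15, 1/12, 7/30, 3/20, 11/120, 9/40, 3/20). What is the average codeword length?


Huffman construction (repeatedly merge the two least-probable nodes; each merge adds 1 bit to every symbol beneath it): 1/15 + 1/12 = 3/20; 11/120 + 3/20 = 29/120; 3/20 + 3/20 = 3/10; 9/40 + 7/30 = 11/24; 29/120 + 3/10 = 13/24; 11/24 + 13/24 = 1. Resulting codeword lengths (in the order the probabilities were given): (4, 4, 2, 3, 3, 2, 3). L_avg = sum(p_i * l_i) = 1/15*4 + 1/12*4 + 7/30*2 + 3/20*3 + 11/120*3 + 9/40*2 + 3/20*3 = 323/120 = 2.6917

2.6917 bits


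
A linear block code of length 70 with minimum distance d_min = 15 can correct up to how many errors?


Correction capability = floor((d-1)/2) = floor((15-1)/2) = 7

7 errors


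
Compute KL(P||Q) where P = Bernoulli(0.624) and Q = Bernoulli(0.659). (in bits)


KL = p*log2(p/q) + (1-p)*log2((1-p)/(1-q)) = 0.624*log2(0.624/0.659) + 0.376*log2(0.376/0.341) = 0.0039

0.0039 bits


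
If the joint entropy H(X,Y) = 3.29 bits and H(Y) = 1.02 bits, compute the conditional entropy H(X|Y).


H(X|Y) = H(X,Y) - H(Y) = 3.29 - 1.02 = 2.27

2.27 bits


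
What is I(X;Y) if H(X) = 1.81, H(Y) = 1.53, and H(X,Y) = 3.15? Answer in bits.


I(X;Y) = H(X) + H(Y) - H(X,Y) = 1.81 + 1.53 - 3.15 = 0.19

0.19 bits


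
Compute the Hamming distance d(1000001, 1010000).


Count differing positions: . . ^ . . . ^ = 2 differences

2


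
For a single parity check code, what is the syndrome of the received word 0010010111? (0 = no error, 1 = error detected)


Syndrome = XOR of all bits = 0 XOR 0 XOR 1 XOR 0 XOR 0 XOR 1 XOR 0 XOR 1 XOR 1 XOR 1 = 1

1


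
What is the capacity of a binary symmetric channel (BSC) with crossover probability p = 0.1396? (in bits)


H(p) = -p*log2(p) - (1-p)*log2(1-p) = -0.1396*log2(0.1396) - 0.8604*log2(0.8604) = 0.396552 + 0.186638 = 0.5832. C = 1 - H(p) = 1 - 0.5832 = 0.4168

0.4168 bits


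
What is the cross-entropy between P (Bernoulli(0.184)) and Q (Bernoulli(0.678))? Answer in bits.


H(P,Q) = -p*log2(q) - (1-p)*log2(1-q). -0.184*log2(0.678) = 0.103158; -0.816*log2(0.322) = 1.334052. H(P,Q) = 0.103158 + 1.334052 = 1.4372

1.4372 bits


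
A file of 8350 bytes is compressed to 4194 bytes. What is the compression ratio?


Ratio = original / compressed = 8350 / 4194 = 1.9909

1.9909


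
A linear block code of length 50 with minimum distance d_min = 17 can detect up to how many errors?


Detection capability = d_min - 1 = 17 - 1 = 16

16 errors


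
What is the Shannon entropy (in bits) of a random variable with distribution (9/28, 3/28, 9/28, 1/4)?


H = -sum(p_i * log2(p_i)). Terms: -(9/28)*log2(9/28) = 0.526317; -(3/28)*log2(3/28) = 0.345256; -(9/28)*log2(9/28) = 0.526317; -(1/4)*log2(1/4) = 0.500000. H = 0.526317 + 0.345256 + 0.526317 + 0.500000 = 1.8979

1.8979 bits


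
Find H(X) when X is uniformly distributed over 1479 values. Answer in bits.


H = log2(n) = log2(1479) = 10.5304

10.5304 bits


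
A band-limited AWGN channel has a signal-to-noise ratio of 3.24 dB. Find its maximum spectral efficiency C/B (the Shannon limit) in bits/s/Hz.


SNR_linear = 10^(3.24/10) = 2.1086; C/B = log2(1 + SNR_linear) = log2(1 + 2.1086) = 1.6363

1.6363 bits/s/Hz


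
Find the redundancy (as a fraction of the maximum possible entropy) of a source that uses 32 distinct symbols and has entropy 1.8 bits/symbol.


H_max = log2(K) = log2(32) = 5.0 bits/symbol. Redundancy = 1 - H/H_max = 1 - 1.8/5.0 = 1 - 0.36 = 0.64

0.64


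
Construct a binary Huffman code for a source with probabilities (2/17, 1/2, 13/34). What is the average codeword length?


Huffman construction (repeatedly merge the two least-probable nodes; each merge adds 1 bit to every symbol beneath it): 2/17 + 13/34 = 1/2; 1/2 + 1/2 = 1. Resulting codeword lengths (in the order the probabilities were given): (2, 1, 2). L_avg = sum(p_i * l_i) = 2/17*2 + 1/2*1 + 13/34*2 = 3/2 = 1.5

1.5 bits


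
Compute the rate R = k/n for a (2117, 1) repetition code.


Rate = k/n = 1/2117

1/2117


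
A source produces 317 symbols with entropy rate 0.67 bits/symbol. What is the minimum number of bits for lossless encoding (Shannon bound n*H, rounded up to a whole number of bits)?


Minimum bits >= n * H = 317 * 0.67 = 212.39, rounded up to a whole number of bits = 213

213 bits


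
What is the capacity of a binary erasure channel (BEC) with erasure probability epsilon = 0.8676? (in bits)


C = 1 - epsilon = 1 - 0.8676 = 0.1324

0.1324 bits


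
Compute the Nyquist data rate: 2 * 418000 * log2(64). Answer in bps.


Rate = 2 * B * log2(M) = 2 * 418000 * 6.0 = 5016000.0

5016000.0 bps


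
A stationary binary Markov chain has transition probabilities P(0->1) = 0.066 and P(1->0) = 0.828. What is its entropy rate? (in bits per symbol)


Stationary distribution: pi_0 = p10/(p01+p10) = 0.9262, pi_1 = 0.0738. Entropy rate H' = pi_0*H(p01) + pi_1*H(p10) = 0.9262*0.3508 + 0.0738*0.6623 = 0.3738

0.3738 bits/symbol


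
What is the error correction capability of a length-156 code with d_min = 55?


Correction capability = floor((d-1)/2) = floor((55-1)/2) = 27

27 errors


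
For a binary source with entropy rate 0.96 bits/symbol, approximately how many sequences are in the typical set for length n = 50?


log2|A_typical| = nH = 50 * 0.96 = 48.0, so |A_typical| ~ 2^48.0 = 2.815e+14

2.815e+14


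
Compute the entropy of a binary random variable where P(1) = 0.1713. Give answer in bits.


H = -p*log2(p) - (1-p)*log2(1-p). -0.1713*log2(0.1713) = 0.436028; -0.8287*log2(0.8287) = 0.224642. H = 0.436028 + 0.224642 = 0.6607

0.6607 bits


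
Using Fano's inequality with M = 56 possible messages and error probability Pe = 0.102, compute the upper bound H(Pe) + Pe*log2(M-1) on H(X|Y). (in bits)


H(Pe) = -Pe*log2(Pe) - (1-Pe)*log2(1-Pe) = -0.102*log2(0.102) - 0.898*log2(0.898) = 0.335923 + 0.139381 = 0.4753. Pe*log2(M-1) = 0.102*log2(55) = 0.589699. Bound = H(Pe) + Pe*log2(M-1) = 0.335923 + 0.139381 + 0.589699 = 1.065

1.065 bits


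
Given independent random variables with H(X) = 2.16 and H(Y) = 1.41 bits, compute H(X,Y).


For independent variables, H(X,Y) = H(X) + H(Y) = 2.16 + 1.41 = 3.57

3.57 bits


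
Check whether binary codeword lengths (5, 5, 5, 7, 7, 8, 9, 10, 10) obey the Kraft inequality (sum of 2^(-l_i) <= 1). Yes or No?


Kraft sum = sum(2^(-l_i)) = 0.1172, need <= 1. Result: satisfied (a binary prefix-free code with these lengths exists)

Yes


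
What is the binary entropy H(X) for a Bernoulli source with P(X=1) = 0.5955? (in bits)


H = -p*log2(p) - (1-p)*log2(1-p). -0.5955*log2(0.5955) = 0.445331; -0.4045*log2(0.4045) = 0.528191. H = 0.445331 + 0.528191 = 0.9735

0.9735 bits


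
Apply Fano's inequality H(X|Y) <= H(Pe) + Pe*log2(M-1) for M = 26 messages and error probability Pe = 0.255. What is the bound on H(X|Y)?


H(Pe) = -Pe*log2(Pe) - (1-Pe)*log2(1-Pe) = -0.255*log2(0.255) - 0.745*log2(0.745) = 0.502715 + 0.316392 = 0.8191. Pe*log2(M-1) = 0.255*log2(25) = 1.184183. Bound = H(Pe) + Pe*log2(M-1) = 0.502715 + 0.316392 + 1.184183 = 2.0033

2.0033 bits


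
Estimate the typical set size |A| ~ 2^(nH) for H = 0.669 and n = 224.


log2|A_typical| = nH = 224 * 0.669 = 149.856, so |A_typical| ~ 2^149.856 = 1.292e+45

1.292e+45


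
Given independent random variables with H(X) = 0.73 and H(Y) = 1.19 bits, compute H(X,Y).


For independent variables, H(X,Y) = H(X) + H(Y) = 0.73 + 1.19 = 1.92

1.92 bits


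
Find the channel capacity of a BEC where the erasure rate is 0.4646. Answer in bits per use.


C = 1 - epsilon = 1 - 0.4646 = 0.5354

0.5354 bits


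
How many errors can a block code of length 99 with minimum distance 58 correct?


Correction capability = floor((d-1)/2) = floor((58-1)/2) = 28

28 errors


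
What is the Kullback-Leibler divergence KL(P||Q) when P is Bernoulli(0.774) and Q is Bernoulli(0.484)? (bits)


KL = p*log2(p/q) + (1-p)*log2((1-p)/(1-q)) = 0.774*log2(0.774/0.484) + 0.226*log2(0.226/0.516) = 0.2551

0.2551 bits


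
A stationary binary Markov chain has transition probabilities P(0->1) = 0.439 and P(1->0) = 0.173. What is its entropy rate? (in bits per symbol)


Stationary distribution: pi_0 = p10/(p01+p10) = 0.2827, pi_1 = 0.7173. Entropy rate H' = pi_0*H(p01) + pi_1*H(p10) = 0.2827*0.9892 + 0.7173*0.6645 = 0.7563

0.7563 bits/symbol


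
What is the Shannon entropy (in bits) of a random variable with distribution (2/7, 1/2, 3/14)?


H = -sum(p_i * log2(p_i)). Terms: -(2/7)*log2(2/7) = 0.516387; -(1/2)*log2(1/2) = 0.500000; -(3/14)*log2(3/14) = 0.476227. H = 0.516387 + 0.500000 + 0.476227 = 1.4926

1.4926 bits


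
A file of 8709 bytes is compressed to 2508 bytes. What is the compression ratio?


Ratio = original / compressed = 8709 / 2508 = 3.4725

3.4725


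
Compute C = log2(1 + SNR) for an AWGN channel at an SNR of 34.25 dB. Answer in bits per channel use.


SNR_linear = 10^(34.25/10) = 2660.7251; C = log2(1 + SNR_linear) = log2(1 + 2660.7251) = 11.3781

11.3781 bits/channel use


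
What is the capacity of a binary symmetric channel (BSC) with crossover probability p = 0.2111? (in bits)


H(p) = -p*log2(p) - (1-p)*log2(1-p) = -0.2111*log2(0.2111) - 0.7889*log2(0.7889) = 0.473709 + 0.269871 = 0.7436. C = 1 - H(p) = 1 - 0.7436 = 0.2564

0.2564 bits


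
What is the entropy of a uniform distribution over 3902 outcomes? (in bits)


H = log2(n) = log2(3902) = 11.93

11.93 bits


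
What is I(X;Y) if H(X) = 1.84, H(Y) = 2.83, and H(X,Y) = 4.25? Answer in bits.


I(X;Y) = H(X) + H(Y) - H(X,Y) = 1.84 + 2.83 - 4.25 = 0.42

0.42 bits


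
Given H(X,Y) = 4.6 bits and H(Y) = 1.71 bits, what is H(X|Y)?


H(X|Y) = H(X,Y) - H(Y) = 4.6 - 1.71 = 2.89

2.89 bits


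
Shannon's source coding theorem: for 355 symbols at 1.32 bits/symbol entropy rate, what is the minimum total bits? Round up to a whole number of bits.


Minimum bits >= n * H = 355 * 1.32 = 468.6, rounded up to a whole number of bits = 469

469 bits


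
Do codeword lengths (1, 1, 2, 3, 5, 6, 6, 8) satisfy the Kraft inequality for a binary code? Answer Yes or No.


Kraft sum = sum(2^(-l_i)) = 1.4414, need <= 1. Result: violated (a binary prefix-free code with these lengths cannot exist)

No


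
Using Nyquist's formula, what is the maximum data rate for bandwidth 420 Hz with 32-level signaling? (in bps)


Rate = 2 * B * log2(M) = 2 * 420 * 5.0 = 4200.0

4200.0 bps


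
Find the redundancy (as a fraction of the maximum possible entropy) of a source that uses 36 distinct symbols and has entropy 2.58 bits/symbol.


H_max = log2(K) = log2(36) = 5.1699 bits/symbol. Redundancy = 1 - H/H_max = 1 - 2.58/5.1699 = 1 - 0.499 = 0.501

0.501


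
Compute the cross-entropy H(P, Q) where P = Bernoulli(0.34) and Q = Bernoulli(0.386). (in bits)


H(P,Q) = -p*log2(q) - (1-p)*log2(1-q). -0.34*log2(0.386) = 0.466931; -0.66*log2(0.614) = 0.464435. H(P,Q) = 0.466931 + 0.464435 = 0.9314

0.9314 bits


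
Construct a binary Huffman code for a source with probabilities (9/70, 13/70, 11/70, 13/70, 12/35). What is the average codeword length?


Huffman construction (repeatedly merge the two least-probable nodes; each merge adds 1 bit to every symbol beneath it): 9/70 + 11/70 = 2/7; 13/70 + 13/70 = 13/35; 2/7 + 12/35 = 22/35; 13/35 + 22/35 = 1. Resulting codeword lengths (in the order the probabilities were given): (3, 2, 3, 2, 2). L_avg = sum(p_i * l_i) = 9/70*3 + 13/70*2 + 11/70*3 + 13/70*2 + 12/35*2 = 16/7 = 2.2857

2.2857 bits


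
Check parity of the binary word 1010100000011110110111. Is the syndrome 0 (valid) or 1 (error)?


Syndrome = XOR of all bits = 1 XOR 0 XOR 1 XOR 0 XOR 1 XOR 0 XOR 0 XOR 0 XOR 0 XOR 0 XOR 0 XOR 1 XOR 1 XOR 1 XOR 1 XOR 0 XOR 1 XOR 1 XOR 0 XOR 1 XOR 1 XOR 1 = 0

0


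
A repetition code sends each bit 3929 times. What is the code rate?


Rate = k/n = 1/3929

1/3929


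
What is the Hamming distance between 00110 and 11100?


Count differing positions: ^ ^ . ^ . = 3 differences

3


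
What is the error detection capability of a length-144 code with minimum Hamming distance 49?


Detection capability = d_min - 1 = 49 - 1 = 48

48 errors


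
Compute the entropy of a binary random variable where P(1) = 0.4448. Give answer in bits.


H = -p*log2(p) - (1-p)*log2(1-p). -0.4448*log2(0.4448) = 0.519869; -0.5552*log2(0.5552) = 0.471321. H = 0.519869 + 0.471321 = 0.9912

0.9912 bits


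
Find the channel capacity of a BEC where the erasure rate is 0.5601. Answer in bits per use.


C = 1 - epsilon = 1 - 0.5601 = 0.4399

0.4399 bits


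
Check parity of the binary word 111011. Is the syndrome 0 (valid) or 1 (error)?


Syndrome = XOR of all bits = 1 XOR 1 XOR 1 XOR 0 XOR 1 XOR 1 = 1

1


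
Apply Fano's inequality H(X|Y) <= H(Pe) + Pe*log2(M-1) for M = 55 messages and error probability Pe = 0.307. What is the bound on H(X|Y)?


H(Pe) = -Pe*log2(Pe) - (1-Pe)*log2(1-Pe) = -0.307*log2(0.307) - 0.693*log2(0.693) = 0.523033 + 0.366647 = 0.8897. Pe*log2(M-1) = 0.307*log2(54) = 1.766750. Bound = H(Pe) + Pe*log2(M-1) = 0.523033 + 0.366647 + 1.766750 = 2.6564

2.6564 bits


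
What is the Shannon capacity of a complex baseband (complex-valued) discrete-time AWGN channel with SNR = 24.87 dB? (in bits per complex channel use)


SNR_linear = 10^(24.87/10) = 306.9022; C = log2(1 + SNR_linear) = log2(1 + 306.9022) = 8.2663

8.2663 bits/channel use


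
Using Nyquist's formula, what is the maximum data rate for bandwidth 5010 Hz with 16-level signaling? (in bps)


Rate = 2 * B * log2(M) = 2 * 5010 * 4.0 = 40080.0

40080.0 bps
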